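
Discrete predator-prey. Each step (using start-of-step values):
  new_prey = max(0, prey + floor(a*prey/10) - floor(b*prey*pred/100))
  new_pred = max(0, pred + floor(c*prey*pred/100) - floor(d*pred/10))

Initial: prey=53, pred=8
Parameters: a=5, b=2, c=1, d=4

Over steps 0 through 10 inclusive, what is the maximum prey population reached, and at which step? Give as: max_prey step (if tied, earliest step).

Answer: 133 4

Derivation:
Step 1: prey: 53+26-8=71; pred: 8+4-3=9
Step 2: prey: 71+35-12=94; pred: 9+6-3=12
Step 3: prey: 94+47-22=119; pred: 12+11-4=19
Step 4: prey: 119+59-45=133; pred: 19+22-7=34
Step 5: prey: 133+66-90=109; pred: 34+45-13=66
Step 6: prey: 109+54-143=20; pred: 66+71-26=111
Step 7: prey: 20+10-44=0; pred: 111+22-44=89
Step 8: prey: 0+0-0=0; pred: 89+0-35=54
Step 9: prey: 0+0-0=0; pred: 54+0-21=33
Step 10: prey: 0+0-0=0; pred: 33+0-13=20
Max prey = 133 at step 4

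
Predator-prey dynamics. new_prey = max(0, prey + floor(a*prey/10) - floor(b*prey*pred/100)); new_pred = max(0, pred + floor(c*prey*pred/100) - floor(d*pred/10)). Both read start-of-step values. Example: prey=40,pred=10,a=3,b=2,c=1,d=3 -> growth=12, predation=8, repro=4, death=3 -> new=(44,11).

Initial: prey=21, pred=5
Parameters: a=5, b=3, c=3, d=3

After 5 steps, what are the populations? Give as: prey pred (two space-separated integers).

Answer: 18 72

Derivation:
Step 1: prey: 21+10-3=28; pred: 5+3-1=7
Step 2: prey: 28+14-5=37; pred: 7+5-2=10
Step 3: prey: 37+18-11=44; pred: 10+11-3=18
Step 4: prey: 44+22-23=43; pred: 18+23-5=36
Step 5: prey: 43+21-46=18; pred: 36+46-10=72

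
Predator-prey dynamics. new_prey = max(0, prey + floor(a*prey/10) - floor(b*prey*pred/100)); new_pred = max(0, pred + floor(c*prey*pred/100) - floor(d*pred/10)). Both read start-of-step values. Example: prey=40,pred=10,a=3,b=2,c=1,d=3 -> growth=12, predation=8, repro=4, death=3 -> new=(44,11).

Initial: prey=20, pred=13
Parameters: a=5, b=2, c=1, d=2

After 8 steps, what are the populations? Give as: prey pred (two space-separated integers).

Answer: 30 52

Derivation:
Step 1: prey: 20+10-5=25; pred: 13+2-2=13
Step 2: prey: 25+12-6=31; pred: 13+3-2=14
Step 3: prey: 31+15-8=38; pred: 14+4-2=16
Step 4: prey: 38+19-12=45; pred: 16+6-3=19
Step 5: prey: 45+22-17=50; pred: 19+8-3=24
Step 6: prey: 50+25-24=51; pred: 24+12-4=32
Step 7: prey: 51+25-32=44; pred: 32+16-6=42
Step 8: prey: 44+22-36=30; pred: 42+18-8=52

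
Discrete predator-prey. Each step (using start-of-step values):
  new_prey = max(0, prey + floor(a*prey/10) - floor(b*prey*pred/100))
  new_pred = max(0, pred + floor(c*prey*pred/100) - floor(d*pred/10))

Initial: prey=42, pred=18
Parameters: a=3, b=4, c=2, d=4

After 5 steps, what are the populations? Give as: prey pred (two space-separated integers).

Answer: 1 8

Derivation:
Step 1: prey: 42+12-30=24; pred: 18+15-7=26
Step 2: prey: 24+7-24=7; pred: 26+12-10=28
Step 3: prey: 7+2-7=2; pred: 28+3-11=20
Step 4: prey: 2+0-1=1; pred: 20+0-8=12
Step 5: prey: 1+0-0=1; pred: 12+0-4=8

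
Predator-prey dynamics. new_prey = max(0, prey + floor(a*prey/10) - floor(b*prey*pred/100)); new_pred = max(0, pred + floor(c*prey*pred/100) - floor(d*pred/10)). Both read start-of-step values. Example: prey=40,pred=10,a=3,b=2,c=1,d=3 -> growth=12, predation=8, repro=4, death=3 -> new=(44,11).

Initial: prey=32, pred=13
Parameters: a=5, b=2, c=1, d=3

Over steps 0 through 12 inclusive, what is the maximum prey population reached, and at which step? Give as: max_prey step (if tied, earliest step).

Answer: 70 5

Derivation:
Step 1: prey: 32+16-8=40; pred: 13+4-3=14
Step 2: prey: 40+20-11=49; pred: 14+5-4=15
Step 3: prey: 49+24-14=59; pred: 15+7-4=18
Step 4: prey: 59+29-21=67; pred: 18+10-5=23
Step 5: prey: 67+33-30=70; pred: 23+15-6=32
Step 6: prey: 70+35-44=61; pred: 32+22-9=45
Step 7: prey: 61+30-54=37; pred: 45+27-13=59
Step 8: prey: 37+18-43=12; pred: 59+21-17=63
Step 9: prey: 12+6-15=3; pred: 63+7-18=52
Step 10: prey: 3+1-3=1; pred: 52+1-15=38
Step 11: prey: 1+0-0=1; pred: 38+0-11=27
Step 12: prey: 1+0-0=1; pred: 27+0-8=19
Max prey = 70 at step 5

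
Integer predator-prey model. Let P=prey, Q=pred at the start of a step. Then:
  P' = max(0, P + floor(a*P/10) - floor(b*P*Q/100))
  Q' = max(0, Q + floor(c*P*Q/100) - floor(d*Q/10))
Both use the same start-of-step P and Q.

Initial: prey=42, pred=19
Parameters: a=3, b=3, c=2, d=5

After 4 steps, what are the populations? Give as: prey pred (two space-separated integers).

Step 1: prey: 42+12-23=31; pred: 19+15-9=25
Step 2: prey: 31+9-23=17; pred: 25+15-12=28
Step 3: prey: 17+5-14=8; pred: 28+9-14=23
Step 4: prey: 8+2-5=5; pred: 23+3-11=15

Answer: 5 15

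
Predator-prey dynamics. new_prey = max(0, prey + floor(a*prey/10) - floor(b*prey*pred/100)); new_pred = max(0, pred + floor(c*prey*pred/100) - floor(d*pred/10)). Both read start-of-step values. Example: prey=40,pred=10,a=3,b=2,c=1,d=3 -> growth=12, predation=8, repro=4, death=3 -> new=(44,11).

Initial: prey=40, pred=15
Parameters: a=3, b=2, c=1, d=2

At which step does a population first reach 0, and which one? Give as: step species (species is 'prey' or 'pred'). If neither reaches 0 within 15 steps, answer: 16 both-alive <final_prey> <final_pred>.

Answer: 16 both-alive 6 7

Derivation:
Step 1: prey: 40+12-12=40; pred: 15+6-3=18
Step 2: prey: 40+12-14=38; pred: 18+7-3=22
Step 3: prey: 38+11-16=33; pred: 22+8-4=26
Step 4: prey: 33+9-17=25; pred: 26+8-5=29
Step 5: prey: 25+7-14=18; pred: 29+7-5=31
Step 6: prey: 18+5-11=12; pred: 31+5-6=30
Step 7: prey: 12+3-7=8; pred: 30+3-6=27
Step 8: prey: 8+2-4=6; pred: 27+2-5=24
Step 9: prey: 6+1-2=5; pred: 24+1-4=21
Step 10: prey: 5+1-2=4; pred: 21+1-4=18
Step 11: prey: 4+1-1=4; pred: 18+0-3=15
Step 12: prey: 4+1-1=4; pred: 15+0-3=12
Step 13: prey: 4+1-0=5; pred: 12+0-2=10
Step 14: prey: 5+1-1=5; pred: 10+0-2=8
Step 15: prey: 5+1-0=6; pred: 8+0-1=7
No extinction within 15 steps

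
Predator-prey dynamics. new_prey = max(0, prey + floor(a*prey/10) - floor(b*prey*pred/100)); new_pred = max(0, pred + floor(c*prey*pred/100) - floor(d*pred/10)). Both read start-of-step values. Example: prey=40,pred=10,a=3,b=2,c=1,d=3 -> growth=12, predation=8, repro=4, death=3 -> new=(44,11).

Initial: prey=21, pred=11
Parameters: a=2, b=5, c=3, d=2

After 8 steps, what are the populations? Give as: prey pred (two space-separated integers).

Step 1: prey: 21+4-11=14; pred: 11+6-2=15
Step 2: prey: 14+2-10=6; pred: 15+6-3=18
Step 3: prey: 6+1-5=2; pred: 18+3-3=18
Step 4: prey: 2+0-1=1; pred: 18+1-3=16
Step 5: prey: 1+0-0=1; pred: 16+0-3=13
Step 6: prey: 1+0-0=1; pred: 13+0-2=11
Step 7: prey: 1+0-0=1; pred: 11+0-2=9
Step 8: prey: 1+0-0=1; pred: 9+0-1=8

Answer: 1 8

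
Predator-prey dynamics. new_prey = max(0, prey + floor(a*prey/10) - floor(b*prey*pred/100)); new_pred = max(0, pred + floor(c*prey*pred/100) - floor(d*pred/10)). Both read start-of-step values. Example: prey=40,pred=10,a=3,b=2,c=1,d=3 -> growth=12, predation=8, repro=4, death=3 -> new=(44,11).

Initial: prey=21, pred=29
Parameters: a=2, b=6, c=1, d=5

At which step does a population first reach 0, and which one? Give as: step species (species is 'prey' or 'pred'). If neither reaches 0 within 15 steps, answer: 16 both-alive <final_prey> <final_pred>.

Answer: 1 prey

Derivation:
Step 1: prey: 21+4-36=0; pred: 29+6-14=21
First extinction: prey at step 1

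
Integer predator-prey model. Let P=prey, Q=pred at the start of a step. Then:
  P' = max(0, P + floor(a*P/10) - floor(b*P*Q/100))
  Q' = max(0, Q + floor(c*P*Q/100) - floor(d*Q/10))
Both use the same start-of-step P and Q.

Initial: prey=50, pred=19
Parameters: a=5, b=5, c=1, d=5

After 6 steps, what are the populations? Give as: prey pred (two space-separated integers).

Step 1: prey: 50+25-47=28; pred: 19+9-9=19
Step 2: prey: 28+14-26=16; pred: 19+5-9=15
Step 3: prey: 16+8-12=12; pred: 15+2-7=10
Step 4: prey: 12+6-6=12; pred: 10+1-5=6
Step 5: prey: 12+6-3=15; pred: 6+0-3=3
Step 6: prey: 15+7-2=20; pred: 3+0-1=2

Answer: 20 2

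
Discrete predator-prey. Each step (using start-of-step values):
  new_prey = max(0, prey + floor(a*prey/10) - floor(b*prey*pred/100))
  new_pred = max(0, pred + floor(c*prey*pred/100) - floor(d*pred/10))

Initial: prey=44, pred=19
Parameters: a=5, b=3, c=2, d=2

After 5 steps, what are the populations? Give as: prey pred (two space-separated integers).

Answer: 0 42

Derivation:
Step 1: prey: 44+22-25=41; pred: 19+16-3=32
Step 2: prey: 41+20-39=22; pred: 32+26-6=52
Step 3: prey: 22+11-34=0; pred: 52+22-10=64
Step 4: prey: 0+0-0=0; pred: 64+0-12=52
Step 5: prey: 0+0-0=0; pred: 52+0-10=42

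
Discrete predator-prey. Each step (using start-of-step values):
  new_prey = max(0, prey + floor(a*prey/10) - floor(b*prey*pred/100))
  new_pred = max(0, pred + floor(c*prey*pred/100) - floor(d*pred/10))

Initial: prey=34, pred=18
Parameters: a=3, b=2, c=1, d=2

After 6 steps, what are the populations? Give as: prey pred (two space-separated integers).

Step 1: prey: 34+10-12=32; pred: 18+6-3=21
Step 2: prey: 32+9-13=28; pred: 21+6-4=23
Step 3: prey: 28+8-12=24; pred: 23+6-4=25
Step 4: prey: 24+7-12=19; pred: 25+6-5=26
Step 5: prey: 19+5-9=15; pred: 26+4-5=25
Step 6: prey: 15+4-7=12; pred: 25+3-5=23

Answer: 12 23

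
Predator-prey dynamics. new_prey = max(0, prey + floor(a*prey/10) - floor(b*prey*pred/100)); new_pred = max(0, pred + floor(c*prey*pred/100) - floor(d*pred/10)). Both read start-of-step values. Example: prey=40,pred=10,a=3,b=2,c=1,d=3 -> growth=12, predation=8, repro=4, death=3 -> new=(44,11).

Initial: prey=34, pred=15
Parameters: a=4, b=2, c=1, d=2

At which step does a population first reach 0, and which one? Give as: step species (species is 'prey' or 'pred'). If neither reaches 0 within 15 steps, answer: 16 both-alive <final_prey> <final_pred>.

Step 1: prey: 34+13-10=37; pred: 15+5-3=17
Step 2: prey: 37+14-12=39; pred: 17+6-3=20
Step 3: prey: 39+15-15=39; pred: 20+7-4=23
Step 4: prey: 39+15-17=37; pred: 23+8-4=27
Step 5: prey: 37+14-19=32; pred: 27+9-5=31
Step 6: prey: 32+12-19=25; pred: 31+9-6=34
Step 7: prey: 25+10-17=18; pred: 34+8-6=36
Step 8: prey: 18+7-12=13; pred: 36+6-7=35
Step 9: prey: 13+5-9=9; pred: 35+4-7=32
Step 10: prey: 9+3-5=7; pred: 32+2-6=28
Step 11: prey: 7+2-3=6; pred: 28+1-5=24
Step 12: prey: 6+2-2=6; pred: 24+1-4=21
Step 13: prey: 6+2-2=6; pred: 21+1-4=18
Step 14: prey: 6+2-2=6; pred: 18+1-3=16
Step 15: prey: 6+2-1=7; pred: 16+0-3=13
No extinction within 15 steps

Answer: 16 both-alive 7 13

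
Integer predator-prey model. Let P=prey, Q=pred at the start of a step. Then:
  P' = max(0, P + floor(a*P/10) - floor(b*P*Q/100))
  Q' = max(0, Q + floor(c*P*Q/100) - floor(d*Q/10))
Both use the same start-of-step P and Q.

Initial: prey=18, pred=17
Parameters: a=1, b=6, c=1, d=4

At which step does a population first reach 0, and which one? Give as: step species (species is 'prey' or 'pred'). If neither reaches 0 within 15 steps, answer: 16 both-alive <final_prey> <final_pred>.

Answer: 16 both-alive 1 2

Derivation:
Step 1: prey: 18+1-18=1; pred: 17+3-6=14
Step 2: prey: 1+0-0=1; pred: 14+0-5=9
Step 3: prey: 1+0-0=1; pred: 9+0-3=6
Step 4: prey: 1+0-0=1; pred: 6+0-2=4
Step 5: prey: 1+0-0=1; pred: 4+0-1=3
Step 6: prey: 1+0-0=1; pred: 3+0-1=2
Step 7: prey: 1+0-0=1; pred: 2+0-0=2
Steps 8-15: state stable at prey=1, pred=2 (no change)
No extinction within 15 steps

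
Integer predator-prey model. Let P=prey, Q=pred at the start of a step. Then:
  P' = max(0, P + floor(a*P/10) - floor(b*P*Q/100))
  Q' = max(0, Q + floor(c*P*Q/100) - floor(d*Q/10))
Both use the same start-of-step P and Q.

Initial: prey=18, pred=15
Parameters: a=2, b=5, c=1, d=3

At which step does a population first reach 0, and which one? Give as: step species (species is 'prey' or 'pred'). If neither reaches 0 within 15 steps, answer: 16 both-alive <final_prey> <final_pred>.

Step 1: prey: 18+3-13=8; pred: 15+2-4=13
Step 2: prey: 8+1-5=4; pred: 13+1-3=11
Step 3: prey: 4+0-2=2; pred: 11+0-3=8
Step 4: prey: 2+0-0=2; pred: 8+0-2=6
Step 5: prey: 2+0-0=2; pred: 6+0-1=5
Step 6: prey: 2+0-0=2; pred: 5+0-1=4
Step 7: prey: 2+0-0=2; pred: 4+0-1=3
Step 8: prey: 2+0-0=2; pred: 3+0-0=3
Steps 9-15: state stable at prey=2, pred=3 (no change)
No extinction within 15 steps

Answer: 16 both-alive 2 3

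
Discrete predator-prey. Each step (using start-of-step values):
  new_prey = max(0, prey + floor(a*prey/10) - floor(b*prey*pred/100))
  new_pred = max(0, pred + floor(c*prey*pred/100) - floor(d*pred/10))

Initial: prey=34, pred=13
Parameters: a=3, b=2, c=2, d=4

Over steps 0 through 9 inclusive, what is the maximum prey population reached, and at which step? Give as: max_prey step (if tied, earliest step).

Step 1: prey: 34+10-8=36; pred: 13+8-5=16
Step 2: prey: 36+10-11=35; pred: 16+11-6=21
Step 3: prey: 35+10-14=31; pred: 21+14-8=27
Step 4: prey: 31+9-16=24; pred: 27+16-10=33
Step 5: prey: 24+7-15=16; pred: 33+15-13=35
Step 6: prey: 16+4-11=9; pred: 35+11-14=32
Step 7: prey: 9+2-5=6; pred: 32+5-12=25
Step 8: prey: 6+1-3=4; pred: 25+3-10=18
Step 9: prey: 4+1-1=4; pred: 18+1-7=12
Max prey = 36 at step 1

Answer: 36 1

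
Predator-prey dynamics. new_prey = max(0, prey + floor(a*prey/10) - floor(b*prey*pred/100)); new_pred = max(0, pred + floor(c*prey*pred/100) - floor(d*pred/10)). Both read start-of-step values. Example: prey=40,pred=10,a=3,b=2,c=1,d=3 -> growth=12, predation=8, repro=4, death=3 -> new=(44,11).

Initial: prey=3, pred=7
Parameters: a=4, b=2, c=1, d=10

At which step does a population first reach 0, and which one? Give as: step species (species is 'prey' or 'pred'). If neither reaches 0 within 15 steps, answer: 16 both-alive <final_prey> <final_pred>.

Step 1: prey: 3+1-0=4; pred: 7+0-7=0
First extinction: pred at step 1

Answer: 1 pred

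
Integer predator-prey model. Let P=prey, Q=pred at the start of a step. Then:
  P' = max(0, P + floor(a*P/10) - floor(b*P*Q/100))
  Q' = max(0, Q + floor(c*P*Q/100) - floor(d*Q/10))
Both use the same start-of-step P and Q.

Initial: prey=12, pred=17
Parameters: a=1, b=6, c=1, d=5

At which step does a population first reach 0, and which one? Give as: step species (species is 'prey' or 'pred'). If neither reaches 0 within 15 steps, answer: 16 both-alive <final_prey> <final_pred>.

Step 1: prey: 12+1-12=1; pred: 17+2-8=11
Step 2: prey: 1+0-0=1; pred: 11+0-5=6
Step 3: prey: 1+0-0=1; pred: 6+0-3=3
Step 4: prey: 1+0-0=1; pred: 3+0-1=2
Step 5: prey: 1+0-0=1; pred: 2+0-1=1
Step 6: prey: 1+0-0=1; pred: 1+0-0=1
Steps 7-15: state stable at prey=1, pred=1 (no change)
No extinction within 15 steps

Answer: 16 both-alive 1 1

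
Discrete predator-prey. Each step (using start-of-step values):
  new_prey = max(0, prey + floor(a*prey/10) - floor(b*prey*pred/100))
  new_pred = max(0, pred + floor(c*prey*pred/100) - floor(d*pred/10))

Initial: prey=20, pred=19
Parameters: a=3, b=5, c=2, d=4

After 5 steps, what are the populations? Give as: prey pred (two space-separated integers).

Answer: 1 4

Derivation:
Step 1: prey: 20+6-19=7; pred: 19+7-7=19
Step 2: prey: 7+2-6=3; pred: 19+2-7=14
Step 3: prey: 3+0-2=1; pred: 14+0-5=9
Step 4: prey: 1+0-0=1; pred: 9+0-3=6
Step 5: prey: 1+0-0=1; pred: 6+0-2=4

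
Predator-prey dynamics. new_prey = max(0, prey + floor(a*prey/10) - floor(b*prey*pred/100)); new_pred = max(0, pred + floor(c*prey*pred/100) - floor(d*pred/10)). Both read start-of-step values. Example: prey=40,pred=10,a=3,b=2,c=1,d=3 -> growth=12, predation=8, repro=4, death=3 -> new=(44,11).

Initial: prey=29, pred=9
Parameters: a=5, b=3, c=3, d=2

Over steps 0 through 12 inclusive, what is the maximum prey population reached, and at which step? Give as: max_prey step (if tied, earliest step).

Step 1: prey: 29+14-7=36; pred: 9+7-1=15
Step 2: prey: 36+18-16=38; pred: 15+16-3=28
Step 3: prey: 38+19-31=26; pred: 28+31-5=54
Step 4: prey: 26+13-42=0; pred: 54+42-10=86
Step 5: prey: 0+0-0=0; pred: 86+0-17=69
Step 6: prey: 0+0-0=0; pred: 69+0-13=56
Step 7: prey: 0+0-0=0; pred: 56+0-11=45
Step 8: prey: 0+0-0=0; pred: 45+0-9=36
Step 9: prey: 0+0-0=0; pred: 36+0-7=29
Step 10: prey: 0+0-0=0; pred: 29+0-5=24
Step 11: prey: 0+0-0=0; pred: 24+0-4=20
Step 12: prey: 0+0-0=0; pred: 20+0-4=16
Max prey = 38 at step 2

Answer: 38 2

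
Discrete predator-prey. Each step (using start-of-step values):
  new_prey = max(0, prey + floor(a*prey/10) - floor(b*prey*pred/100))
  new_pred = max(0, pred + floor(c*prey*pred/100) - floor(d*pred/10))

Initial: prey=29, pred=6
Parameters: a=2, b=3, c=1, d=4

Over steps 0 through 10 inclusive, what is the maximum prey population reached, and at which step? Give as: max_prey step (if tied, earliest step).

Answer: 57 10

Derivation:
Step 1: prey: 29+5-5=29; pred: 6+1-2=5
Step 2: prey: 29+5-4=30; pred: 5+1-2=4
Step 3: prey: 30+6-3=33; pred: 4+1-1=4
Step 4: prey: 33+6-3=36; pred: 4+1-1=4
Step 5: prey: 36+7-4=39; pred: 4+1-1=4
Step 6: prey: 39+7-4=42; pred: 4+1-1=4
Step 7: prey: 42+8-5=45; pred: 4+1-1=4
Step 8: prey: 45+9-5=49; pred: 4+1-1=4
Step 9: prey: 49+9-5=53; pred: 4+1-1=4
Step 10: prey: 53+10-6=57; pred: 4+2-1=5
Max prey = 57 at step 10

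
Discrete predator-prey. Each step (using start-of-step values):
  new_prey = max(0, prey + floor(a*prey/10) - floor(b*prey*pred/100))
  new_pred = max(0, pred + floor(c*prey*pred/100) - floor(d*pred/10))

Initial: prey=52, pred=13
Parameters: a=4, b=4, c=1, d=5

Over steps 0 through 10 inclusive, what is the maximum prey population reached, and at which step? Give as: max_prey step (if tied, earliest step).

Step 1: prey: 52+20-27=45; pred: 13+6-6=13
Step 2: prey: 45+18-23=40; pred: 13+5-6=12
Step 3: prey: 40+16-19=37; pred: 12+4-6=10
Step 4: prey: 37+14-14=37; pred: 10+3-5=8
Step 5: prey: 37+14-11=40; pred: 8+2-4=6
Step 6: prey: 40+16-9=47; pred: 6+2-3=5
Step 7: prey: 47+18-9=56; pred: 5+2-2=5
Step 8: prey: 56+22-11=67; pred: 5+2-2=5
Step 9: prey: 67+26-13=80; pred: 5+3-2=6
Step 10: prey: 80+32-19=93; pred: 6+4-3=7
Max prey = 93 at step 10

Answer: 93 10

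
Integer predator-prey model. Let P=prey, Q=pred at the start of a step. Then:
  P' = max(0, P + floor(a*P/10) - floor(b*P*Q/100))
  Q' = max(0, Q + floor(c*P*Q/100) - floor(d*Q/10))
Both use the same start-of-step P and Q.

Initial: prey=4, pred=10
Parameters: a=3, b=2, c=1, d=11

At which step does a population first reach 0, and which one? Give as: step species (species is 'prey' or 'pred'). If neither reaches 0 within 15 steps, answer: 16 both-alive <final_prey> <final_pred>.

Step 1: prey: 4+1-0=5; pred: 10+0-11=0
First extinction: pred at step 1

Answer: 1 pred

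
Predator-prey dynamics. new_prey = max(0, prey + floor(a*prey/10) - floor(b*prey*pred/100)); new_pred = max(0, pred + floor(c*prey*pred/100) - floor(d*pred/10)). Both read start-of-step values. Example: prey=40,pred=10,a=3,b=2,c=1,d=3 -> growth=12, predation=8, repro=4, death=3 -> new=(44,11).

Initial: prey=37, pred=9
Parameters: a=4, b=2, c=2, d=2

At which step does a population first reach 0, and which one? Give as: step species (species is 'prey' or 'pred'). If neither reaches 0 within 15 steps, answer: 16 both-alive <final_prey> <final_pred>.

Step 1: prey: 37+14-6=45; pred: 9+6-1=14
Step 2: prey: 45+18-12=51; pred: 14+12-2=24
Step 3: prey: 51+20-24=47; pred: 24+24-4=44
Step 4: prey: 47+18-41=24; pred: 44+41-8=77
Step 5: prey: 24+9-36=0; pred: 77+36-15=98
First extinction: prey at step 5

Answer: 5 prey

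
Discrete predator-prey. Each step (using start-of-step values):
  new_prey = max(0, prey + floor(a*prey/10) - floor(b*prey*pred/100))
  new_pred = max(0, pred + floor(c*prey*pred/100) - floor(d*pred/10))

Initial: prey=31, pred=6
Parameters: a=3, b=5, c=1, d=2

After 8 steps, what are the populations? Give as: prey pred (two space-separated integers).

Step 1: prey: 31+9-9=31; pred: 6+1-1=6
Step 2: prey: 31+9-9=31; pred: 6+1-1=6
Step 3: prey: 31+9-9=31; pred: 6+1-1=6
Step 4: prey: 31+9-9=31; pred: 6+1-1=6
Step 5: prey: 31+9-9=31; pred: 6+1-1=6
Step 6: prey: 31+9-9=31; pred: 6+1-1=6
Step 7: prey: 31+9-9=31; pred: 6+1-1=6
Step 8: prey: 31+9-9=31; pred: 6+1-1=6

Answer: 31 6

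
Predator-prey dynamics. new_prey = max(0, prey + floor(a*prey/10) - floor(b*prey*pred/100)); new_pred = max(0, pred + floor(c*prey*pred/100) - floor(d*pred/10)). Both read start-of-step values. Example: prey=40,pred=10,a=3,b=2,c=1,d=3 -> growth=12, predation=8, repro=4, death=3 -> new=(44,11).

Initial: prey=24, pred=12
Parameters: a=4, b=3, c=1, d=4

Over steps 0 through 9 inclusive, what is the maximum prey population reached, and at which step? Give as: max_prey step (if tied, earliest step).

Answer: 81 9

Derivation:
Step 1: prey: 24+9-8=25; pred: 12+2-4=10
Step 2: prey: 25+10-7=28; pred: 10+2-4=8
Step 3: prey: 28+11-6=33; pred: 8+2-3=7
Step 4: prey: 33+13-6=40; pred: 7+2-2=7
Step 5: prey: 40+16-8=48; pred: 7+2-2=7
Step 6: prey: 48+19-10=57; pred: 7+3-2=8
Step 7: prey: 57+22-13=66; pred: 8+4-3=9
Step 8: prey: 66+26-17=75; pred: 9+5-3=11
Step 9: prey: 75+30-24=81; pred: 11+8-4=15
Max prey = 81 at step 9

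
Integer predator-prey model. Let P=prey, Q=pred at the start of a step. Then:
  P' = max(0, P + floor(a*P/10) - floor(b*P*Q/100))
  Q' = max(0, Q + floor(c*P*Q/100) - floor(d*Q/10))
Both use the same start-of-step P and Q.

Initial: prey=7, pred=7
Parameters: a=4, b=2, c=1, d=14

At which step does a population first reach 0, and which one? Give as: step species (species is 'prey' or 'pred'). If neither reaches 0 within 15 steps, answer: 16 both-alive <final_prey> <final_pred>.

Answer: 1 pred

Derivation:
Step 1: prey: 7+2-0=9; pred: 7+0-9=0
First extinction: pred at step 1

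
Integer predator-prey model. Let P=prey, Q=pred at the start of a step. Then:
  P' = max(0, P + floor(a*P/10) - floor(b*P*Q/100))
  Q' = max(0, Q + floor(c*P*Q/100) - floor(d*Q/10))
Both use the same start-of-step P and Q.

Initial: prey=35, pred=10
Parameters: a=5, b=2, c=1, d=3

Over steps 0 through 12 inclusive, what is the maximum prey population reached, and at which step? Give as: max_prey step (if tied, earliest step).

Step 1: prey: 35+17-7=45; pred: 10+3-3=10
Step 2: prey: 45+22-9=58; pred: 10+4-3=11
Step 3: prey: 58+29-12=75; pred: 11+6-3=14
Step 4: prey: 75+37-21=91; pred: 14+10-4=20
Step 5: prey: 91+45-36=100; pred: 20+18-6=32
Step 6: prey: 100+50-64=86; pred: 32+32-9=55
Step 7: prey: 86+43-94=35; pred: 55+47-16=86
Step 8: prey: 35+17-60=0; pred: 86+30-25=91
Step 9: prey: 0+0-0=0; pred: 91+0-27=64
Step 10: prey: 0+0-0=0; pred: 64+0-19=45
Step 11: prey: 0+0-0=0; pred: 45+0-13=32
Step 12: prey: 0+0-0=0; pred: 32+0-9=23
Max prey = 100 at step 5

Answer: 100 5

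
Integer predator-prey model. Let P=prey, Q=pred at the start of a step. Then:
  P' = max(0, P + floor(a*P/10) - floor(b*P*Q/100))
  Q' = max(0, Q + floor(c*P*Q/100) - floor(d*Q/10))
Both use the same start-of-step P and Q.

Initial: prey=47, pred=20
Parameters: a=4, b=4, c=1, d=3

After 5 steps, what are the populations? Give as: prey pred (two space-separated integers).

Answer: 3 11

Derivation:
Step 1: prey: 47+18-37=28; pred: 20+9-6=23
Step 2: prey: 28+11-25=14; pred: 23+6-6=23
Step 3: prey: 14+5-12=7; pred: 23+3-6=20
Step 4: prey: 7+2-5=4; pred: 20+1-6=15
Step 5: prey: 4+1-2=3; pred: 15+0-4=11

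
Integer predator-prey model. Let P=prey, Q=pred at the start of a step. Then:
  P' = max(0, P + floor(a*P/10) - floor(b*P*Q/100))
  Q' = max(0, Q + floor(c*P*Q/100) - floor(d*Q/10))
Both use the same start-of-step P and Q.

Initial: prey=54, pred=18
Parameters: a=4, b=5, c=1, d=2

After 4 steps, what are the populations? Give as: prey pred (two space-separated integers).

Step 1: prey: 54+21-48=27; pred: 18+9-3=24
Step 2: prey: 27+10-32=5; pred: 24+6-4=26
Step 3: prey: 5+2-6=1; pred: 26+1-5=22
Step 4: prey: 1+0-1=0; pred: 22+0-4=18

Answer: 0 18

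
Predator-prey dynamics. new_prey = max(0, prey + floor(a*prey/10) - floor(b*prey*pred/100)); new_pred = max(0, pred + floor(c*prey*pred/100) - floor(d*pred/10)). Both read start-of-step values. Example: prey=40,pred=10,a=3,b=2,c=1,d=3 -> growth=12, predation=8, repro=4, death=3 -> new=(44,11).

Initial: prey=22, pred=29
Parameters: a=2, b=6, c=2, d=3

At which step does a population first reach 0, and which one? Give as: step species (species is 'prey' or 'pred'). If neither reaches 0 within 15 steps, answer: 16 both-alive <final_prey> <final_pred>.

Answer: 1 prey

Derivation:
Step 1: prey: 22+4-38=0; pred: 29+12-8=33
First extinction: prey at step 1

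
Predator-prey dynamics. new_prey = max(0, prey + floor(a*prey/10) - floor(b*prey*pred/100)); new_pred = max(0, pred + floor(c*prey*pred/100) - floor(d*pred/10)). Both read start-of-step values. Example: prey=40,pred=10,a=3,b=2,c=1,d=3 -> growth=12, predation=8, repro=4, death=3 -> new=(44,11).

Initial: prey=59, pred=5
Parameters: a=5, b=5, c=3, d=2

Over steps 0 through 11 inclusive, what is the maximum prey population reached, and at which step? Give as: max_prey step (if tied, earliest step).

Step 1: prey: 59+29-14=74; pred: 5+8-1=12
Step 2: prey: 74+37-44=67; pred: 12+26-2=36
Step 3: prey: 67+33-120=0; pred: 36+72-7=101
Step 4: prey: 0+0-0=0; pred: 101+0-20=81
Step 5: prey: 0+0-0=0; pred: 81+0-16=65
Step 6: prey: 0+0-0=0; pred: 65+0-13=52
Step 7: prey: 0+0-0=0; pred: 52+0-10=42
Step 8: prey: 0+0-0=0; pred: 42+0-8=34
Step 9: prey: 0+0-0=0; pred: 34+0-6=28
Step 10: prey: 0+0-0=0; pred: 28+0-5=23
Step 11: prey: 0+0-0=0; pred: 23+0-4=19
Max prey = 74 at step 1

Answer: 74 1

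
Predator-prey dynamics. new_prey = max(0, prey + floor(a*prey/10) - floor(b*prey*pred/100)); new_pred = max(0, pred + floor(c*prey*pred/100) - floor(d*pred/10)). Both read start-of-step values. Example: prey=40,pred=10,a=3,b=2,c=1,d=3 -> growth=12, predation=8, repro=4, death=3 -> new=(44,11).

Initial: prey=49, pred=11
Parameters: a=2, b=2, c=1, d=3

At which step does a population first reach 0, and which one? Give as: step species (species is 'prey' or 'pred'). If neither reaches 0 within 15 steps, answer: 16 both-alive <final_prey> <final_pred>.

Answer: 16 both-alive 15 3

Derivation:
Step 1: prey: 49+9-10=48; pred: 11+5-3=13
Step 2: prey: 48+9-12=45; pred: 13+6-3=16
Step 3: prey: 45+9-14=40; pred: 16+7-4=19
Step 4: prey: 40+8-15=33; pred: 19+7-5=21
Step 5: prey: 33+6-13=26; pred: 21+6-6=21
Step 6: prey: 26+5-10=21; pred: 21+5-6=20
Step 7: prey: 21+4-8=17; pred: 20+4-6=18
Step 8: prey: 17+3-6=14; pred: 18+3-5=16
Step 9: prey: 14+2-4=12; pred: 16+2-4=14
Step 10: prey: 12+2-3=11; pred: 14+1-4=11
Step 11: prey: 11+2-2=11; pred: 11+1-3=9
Step 12: prey: 11+2-1=12; pred: 9+0-2=7
Step 13: prey: 12+2-1=13; pred: 7+0-2=5
Step 14: prey: 13+2-1=14; pred: 5+0-1=4
Step 15: prey: 14+2-1=15; pred: 4+0-1=3
No extinction within 15 steps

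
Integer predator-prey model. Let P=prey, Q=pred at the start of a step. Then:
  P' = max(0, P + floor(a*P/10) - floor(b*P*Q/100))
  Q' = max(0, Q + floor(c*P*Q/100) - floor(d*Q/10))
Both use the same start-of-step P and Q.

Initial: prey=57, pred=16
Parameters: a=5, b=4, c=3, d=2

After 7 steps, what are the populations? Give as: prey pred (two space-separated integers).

Step 1: prey: 57+28-36=49; pred: 16+27-3=40
Step 2: prey: 49+24-78=0; pred: 40+58-8=90
Step 3: prey: 0+0-0=0; pred: 90+0-18=72
Step 4: prey: 0+0-0=0; pred: 72+0-14=58
Step 5: prey: 0+0-0=0; pred: 58+0-11=47
Step 6: prey: 0+0-0=0; pred: 47+0-9=38
Step 7: prey: 0+0-0=0; pred: 38+0-7=31

Answer: 0 31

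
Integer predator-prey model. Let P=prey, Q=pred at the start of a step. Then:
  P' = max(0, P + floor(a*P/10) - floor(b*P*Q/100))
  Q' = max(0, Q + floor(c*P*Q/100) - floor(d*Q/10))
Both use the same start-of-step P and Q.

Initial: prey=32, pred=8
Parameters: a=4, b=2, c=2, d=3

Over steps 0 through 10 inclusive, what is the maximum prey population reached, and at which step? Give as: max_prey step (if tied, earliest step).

Step 1: prey: 32+12-5=39; pred: 8+5-2=11
Step 2: prey: 39+15-8=46; pred: 11+8-3=16
Step 3: prey: 46+18-14=50; pred: 16+14-4=26
Step 4: prey: 50+20-26=44; pred: 26+26-7=45
Step 5: prey: 44+17-39=22; pred: 45+39-13=71
Step 6: prey: 22+8-31=0; pred: 71+31-21=81
Step 7: prey: 0+0-0=0; pred: 81+0-24=57
Step 8: prey: 0+0-0=0; pred: 57+0-17=40
Step 9: prey: 0+0-0=0; pred: 40+0-12=28
Step 10: prey: 0+0-0=0; pred: 28+0-8=20
Max prey = 50 at step 3

Answer: 50 3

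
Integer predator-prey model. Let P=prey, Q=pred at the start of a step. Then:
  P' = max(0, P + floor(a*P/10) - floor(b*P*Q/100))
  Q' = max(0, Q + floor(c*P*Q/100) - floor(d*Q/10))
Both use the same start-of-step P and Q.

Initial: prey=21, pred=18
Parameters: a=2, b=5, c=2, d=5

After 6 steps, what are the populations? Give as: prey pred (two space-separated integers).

Step 1: prey: 21+4-18=7; pred: 18+7-9=16
Step 2: prey: 7+1-5=3; pred: 16+2-8=10
Step 3: prey: 3+0-1=2; pred: 10+0-5=5
Step 4: prey: 2+0-0=2; pred: 5+0-2=3
Step 5: prey: 2+0-0=2; pred: 3+0-1=2
Step 6: prey: 2+0-0=2; pred: 2+0-1=1

Answer: 2 1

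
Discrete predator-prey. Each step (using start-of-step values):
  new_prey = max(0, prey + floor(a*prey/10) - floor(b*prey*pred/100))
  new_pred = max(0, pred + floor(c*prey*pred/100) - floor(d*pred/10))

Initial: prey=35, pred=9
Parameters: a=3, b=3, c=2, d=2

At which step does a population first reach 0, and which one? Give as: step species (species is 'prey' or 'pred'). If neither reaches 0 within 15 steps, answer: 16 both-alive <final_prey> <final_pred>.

Step 1: prey: 35+10-9=36; pred: 9+6-1=14
Step 2: prey: 36+10-15=31; pred: 14+10-2=22
Step 3: prey: 31+9-20=20; pred: 22+13-4=31
Step 4: prey: 20+6-18=8; pred: 31+12-6=37
Step 5: prey: 8+2-8=2; pred: 37+5-7=35
Step 6: prey: 2+0-2=0; pred: 35+1-7=29
First extinction: prey at step 6

Answer: 6 prey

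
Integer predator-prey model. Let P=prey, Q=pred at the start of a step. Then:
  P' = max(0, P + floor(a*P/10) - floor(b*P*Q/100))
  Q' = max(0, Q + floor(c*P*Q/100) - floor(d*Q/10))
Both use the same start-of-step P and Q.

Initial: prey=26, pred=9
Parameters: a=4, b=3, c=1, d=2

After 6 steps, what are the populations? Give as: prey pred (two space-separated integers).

Answer: 40 17

Derivation:
Step 1: prey: 26+10-7=29; pred: 9+2-1=10
Step 2: prey: 29+11-8=32; pred: 10+2-2=10
Step 3: prey: 32+12-9=35; pred: 10+3-2=11
Step 4: prey: 35+14-11=38; pred: 11+3-2=12
Step 5: prey: 38+15-13=40; pred: 12+4-2=14
Step 6: prey: 40+16-16=40; pred: 14+5-2=17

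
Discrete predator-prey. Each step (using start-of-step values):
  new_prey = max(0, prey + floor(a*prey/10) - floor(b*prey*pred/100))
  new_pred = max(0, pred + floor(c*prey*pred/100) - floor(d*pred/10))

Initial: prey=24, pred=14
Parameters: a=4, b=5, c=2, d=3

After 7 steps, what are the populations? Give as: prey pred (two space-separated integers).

Answer: 3 5

Derivation:
Step 1: prey: 24+9-16=17; pred: 14+6-4=16
Step 2: prey: 17+6-13=10; pred: 16+5-4=17
Step 3: prey: 10+4-8=6; pred: 17+3-5=15
Step 4: prey: 6+2-4=4; pred: 15+1-4=12
Step 5: prey: 4+1-2=3; pred: 12+0-3=9
Step 6: prey: 3+1-1=3; pred: 9+0-2=7
Step 7: prey: 3+1-1=3; pred: 7+0-2=5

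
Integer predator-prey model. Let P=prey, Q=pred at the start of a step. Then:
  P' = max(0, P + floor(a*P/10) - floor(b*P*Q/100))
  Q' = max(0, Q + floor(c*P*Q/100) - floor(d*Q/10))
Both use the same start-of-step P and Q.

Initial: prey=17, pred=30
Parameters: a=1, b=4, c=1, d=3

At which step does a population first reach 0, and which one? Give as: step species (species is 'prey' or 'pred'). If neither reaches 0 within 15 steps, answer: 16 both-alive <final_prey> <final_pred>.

Step 1: prey: 17+1-20=0; pred: 30+5-9=26
First extinction: prey at step 1

Answer: 1 prey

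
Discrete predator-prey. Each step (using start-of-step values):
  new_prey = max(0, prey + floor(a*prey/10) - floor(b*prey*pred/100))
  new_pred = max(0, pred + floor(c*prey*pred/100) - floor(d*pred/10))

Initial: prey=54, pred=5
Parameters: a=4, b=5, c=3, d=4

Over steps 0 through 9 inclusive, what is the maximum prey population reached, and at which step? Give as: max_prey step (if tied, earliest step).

Answer: 62 1

Derivation:
Step 1: prey: 54+21-13=62; pred: 5+8-2=11
Step 2: prey: 62+24-34=52; pred: 11+20-4=27
Step 3: prey: 52+20-70=2; pred: 27+42-10=59
Step 4: prey: 2+0-5=0; pred: 59+3-23=39
Step 5: prey: 0+0-0=0; pred: 39+0-15=24
Step 6: prey: 0+0-0=0; pred: 24+0-9=15
Step 7: prey: 0+0-0=0; pred: 15+0-6=9
Step 8: prey: 0+0-0=0; pred: 9+0-3=6
Step 9: prey: 0+0-0=0; pred: 6+0-2=4
Max prey = 62 at step 1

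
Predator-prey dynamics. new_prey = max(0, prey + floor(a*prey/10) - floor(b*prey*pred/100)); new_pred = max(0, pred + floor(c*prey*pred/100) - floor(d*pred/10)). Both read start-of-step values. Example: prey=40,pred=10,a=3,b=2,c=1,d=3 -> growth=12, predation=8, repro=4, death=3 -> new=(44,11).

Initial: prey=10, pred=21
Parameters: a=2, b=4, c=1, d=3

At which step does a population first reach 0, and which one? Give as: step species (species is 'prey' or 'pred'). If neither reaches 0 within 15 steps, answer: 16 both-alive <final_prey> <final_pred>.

Answer: 16 both-alive 2 3

Derivation:
Step 1: prey: 10+2-8=4; pred: 21+2-6=17
Step 2: prey: 4+0-2=2; pred: 17+0-5=12
Step 3: prey: 2+0-0=2; pred: 12+0-3=9
Step 4: prey: 2+0-0=2; pred: 9+0-2=7
Step 5: prey: 2+0-0=2; pred: 7+0-2=5
Step 6: prey: 2+0-0=2; pred: 5+0-1=4
Step 7: prey: 2+0-0=2; pred: 4+0-1=3
Step 8: prey: 2+0-0=2; pred: 3+0-0=3
Steps 9-15: state stable at prey=2, pred=3 (no change)
No extinction within 15 steps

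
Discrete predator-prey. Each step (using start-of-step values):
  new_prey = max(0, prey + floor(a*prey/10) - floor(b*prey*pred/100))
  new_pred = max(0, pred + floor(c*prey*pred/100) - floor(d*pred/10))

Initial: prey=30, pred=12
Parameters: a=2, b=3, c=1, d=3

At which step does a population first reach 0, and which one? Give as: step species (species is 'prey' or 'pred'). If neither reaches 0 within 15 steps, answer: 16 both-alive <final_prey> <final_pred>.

Answer: 16 both-alive 31 3

Derivation:
Step 1: prey: 30+6-10=26; pred: 12+3-3=12
Step 2: prey: 26+5-9=22; pred: 12+3-3=12
Step 3: prey: 22+4-7=19; pred: 12+2-3=11
Step 4: prey: 19+3-6=16; pred: 11+2-3=10
Step 5: prey: 16+3-4=15; pred: 10+1-3=8
Step 6: prey: 15+3-3=15; pred: 8+1-2=7
Step 7: prey: 15+3-3=15; pred: 7+1-2=6
Step 8: prey: 15+3-2=16; pred: 6+0-1=5
Step 9: prey: 16+3-2=17; pred: 5+0-1=4
Step 10: prey: 17+3-2=18; pred: 4+0-1=3
Step 11: prey: 18+3-1=20; pred: 3+0-0=3
Step 12: prey: 20+4-1=23; pred: 3+0-0=3
Step 13: prey: 23+4-2=25; pred: 3+0-0=3
Step 14: prey: 25+5-2=28; pred: 3+0-0=3
Step 15: prey: 28+5-2=31; pred: 3+0-0=3
No extinction within 15 steps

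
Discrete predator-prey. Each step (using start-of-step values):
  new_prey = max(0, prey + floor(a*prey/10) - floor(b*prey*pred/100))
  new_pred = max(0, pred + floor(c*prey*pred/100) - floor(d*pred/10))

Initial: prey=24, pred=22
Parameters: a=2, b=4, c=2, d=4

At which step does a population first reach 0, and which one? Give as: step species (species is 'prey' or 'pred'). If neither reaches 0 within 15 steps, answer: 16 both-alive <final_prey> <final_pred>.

Step 1: prey: 24+4-21=7; pred: 22+10-8=24
Step 2: prey: 7+1-6=2; pred: 24+3-9=18
Step 3: prey: 2+0-1=1; pred: 18+0-7=11
Step 4: prey: 1+0-0=1; pred: 11+0-4=7
Step 5: prey: 1+0-0=1; pred: 7+0-2=5
Step 6: prey: 1+0-0=1; pred: 5+0-2=3
Step 7: prey: 1+0-0=1; pred: 3+0-1=2
Step 8: prey: 1+0-0=1; pred: 2+0-0=2
Steps 9-15: state stable at prey=1, pred=2 (no change)
No extinction within 15 steps

Answer: 16 both-alive 1 2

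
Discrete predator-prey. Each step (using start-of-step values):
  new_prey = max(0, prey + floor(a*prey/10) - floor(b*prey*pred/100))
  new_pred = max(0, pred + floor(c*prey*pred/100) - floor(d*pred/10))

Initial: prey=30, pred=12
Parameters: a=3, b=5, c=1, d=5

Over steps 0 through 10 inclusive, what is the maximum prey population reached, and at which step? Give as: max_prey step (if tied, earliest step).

Step 1: prey: 30+9-18=21; pred: 12+3-6=9
Step 2: prey: 21+6-9=18; pred: 9+1-4=6
Step 3: prey: 18+5-5=18; pred: 6+1-3=4
Step 4: prey: 18+5-3=20; pred: 4+0-2=2
Step 5: prey: 20+6-2=24; pred: 2+0-1=1
Step 6: prey: 24+7-1=30; pred: 1+0-0=1
Step 7: prey: 30+9-1=38; pred: 1+0-0=1
Step 8: prey: 38+11-1=48; pred: 1+0-0=1
Step 9: prey: 48+14-2=60; pred: 1+0-0=1
Step 10: prey: 60+18-3=75; pred: 1+0-0=1
Max prey = 75 at step 10

Answer: 75 10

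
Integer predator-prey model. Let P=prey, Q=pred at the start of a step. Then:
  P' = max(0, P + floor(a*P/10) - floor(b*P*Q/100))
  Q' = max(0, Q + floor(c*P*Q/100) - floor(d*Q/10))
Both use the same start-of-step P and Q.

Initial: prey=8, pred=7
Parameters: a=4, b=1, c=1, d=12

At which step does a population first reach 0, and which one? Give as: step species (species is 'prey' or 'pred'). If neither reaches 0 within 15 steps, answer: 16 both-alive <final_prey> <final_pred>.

Step 1: prey: 8+3-0=11; pred: 7+0-8=0
First extinction: pred at step 1

Answer: 1 pred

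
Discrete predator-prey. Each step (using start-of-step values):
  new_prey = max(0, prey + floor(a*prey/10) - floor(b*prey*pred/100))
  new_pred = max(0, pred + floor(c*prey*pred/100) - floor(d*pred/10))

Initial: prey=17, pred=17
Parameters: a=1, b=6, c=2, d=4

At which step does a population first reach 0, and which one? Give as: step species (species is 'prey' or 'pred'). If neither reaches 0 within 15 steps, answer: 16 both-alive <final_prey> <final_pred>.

Answer: 16 both-alive 1 2

Derivation:
Step 1: prey: 17+1-17=1; pred: 17+5-6=16
Step 2: prey: 1+0-0=1; pred: 16+0-6=10
Step 3: prey: 1+0-0=1; pred: 10+0-4=6
Step 4: prey: 1+0-0=1; pred: 6+0-2=4
Step 5: prey: 1+0-0=1; pred: 4+0-1=3
Step 6: prey: 1+0-0=1; pred: 3+0-1=2
Step 7: prey: 1+0-0=1; pred: 2+0-0=2
Steps 8-15: state stable at prey=1, pred=2 (no change)
No extinction within 15 steps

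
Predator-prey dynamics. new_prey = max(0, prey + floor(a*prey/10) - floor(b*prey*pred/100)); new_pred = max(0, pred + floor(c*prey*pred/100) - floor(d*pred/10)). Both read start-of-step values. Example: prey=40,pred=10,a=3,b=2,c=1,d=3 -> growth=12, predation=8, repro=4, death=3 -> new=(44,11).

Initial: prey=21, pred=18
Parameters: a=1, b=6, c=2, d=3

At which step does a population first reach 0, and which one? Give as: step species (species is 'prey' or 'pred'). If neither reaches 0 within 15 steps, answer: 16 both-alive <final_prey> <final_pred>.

Step 1: prey: 21+2-22=1; pred: 18+7-5=20
Step 2: prey: 1+0-1=0; pred: 20+0-6=14
First extinction: prey at step 2

Answer: 2 prey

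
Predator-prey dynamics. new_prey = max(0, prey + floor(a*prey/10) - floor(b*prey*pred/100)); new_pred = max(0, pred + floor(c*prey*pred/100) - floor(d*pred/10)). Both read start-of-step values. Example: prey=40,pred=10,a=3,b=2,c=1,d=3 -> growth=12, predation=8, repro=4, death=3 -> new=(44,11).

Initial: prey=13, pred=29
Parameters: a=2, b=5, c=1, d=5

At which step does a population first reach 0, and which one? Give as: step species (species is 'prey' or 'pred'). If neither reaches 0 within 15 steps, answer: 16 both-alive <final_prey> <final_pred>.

Answer: 1 prey

Derivation:
Step 1: prey: 13+2-18=0; pred: 29+3-14=18
First extinction: prey at step 1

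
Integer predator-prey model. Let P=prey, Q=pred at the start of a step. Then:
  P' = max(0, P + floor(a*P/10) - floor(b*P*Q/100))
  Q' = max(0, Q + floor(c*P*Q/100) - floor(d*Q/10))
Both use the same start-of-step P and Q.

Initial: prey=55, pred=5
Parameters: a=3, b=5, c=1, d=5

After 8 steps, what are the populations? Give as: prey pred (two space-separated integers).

Answer: 64 6

Derivation:
Step 1: prey: 55+16-13=58; pred: 5+2-2=5
Step 2: prey: 58+17-14=61; pred: 5+2-2=5
Step 3: prey: 61+18-15=64; pred: 5+3-2=6
Step 4: prey: 64+19-19=64; pred: 6+3-3=6
Step 5: prey: 64+19-19=64; pred: 6+3-3=6
Step 6: prey: 64+19-19=64; pred: 6+3-3=6
Step 7: prey: 64+19-19=64; pred: 6+3-3=6
Step 8: prey: 64+19-19=64; pred: 6+3-3=6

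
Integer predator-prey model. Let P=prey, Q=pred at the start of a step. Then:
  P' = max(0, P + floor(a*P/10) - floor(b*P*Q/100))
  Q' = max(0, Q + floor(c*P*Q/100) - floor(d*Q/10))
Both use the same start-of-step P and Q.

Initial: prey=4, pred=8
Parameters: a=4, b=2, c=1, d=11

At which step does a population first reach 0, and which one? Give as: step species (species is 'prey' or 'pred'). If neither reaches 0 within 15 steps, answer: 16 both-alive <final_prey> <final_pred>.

Answer: 1 pred

Derivation:
Step 1: prey: 4+1-0=5; pred: 8+0-8=0
First extinction: pred at step 1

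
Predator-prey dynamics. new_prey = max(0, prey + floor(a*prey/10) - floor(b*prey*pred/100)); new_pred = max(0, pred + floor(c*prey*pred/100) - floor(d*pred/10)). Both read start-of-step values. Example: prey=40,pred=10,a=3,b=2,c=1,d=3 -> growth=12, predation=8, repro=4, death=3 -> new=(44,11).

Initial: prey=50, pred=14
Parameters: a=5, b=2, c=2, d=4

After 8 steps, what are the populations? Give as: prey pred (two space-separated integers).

Answer: 0 15

Derivation:
Step 1: prey: 50+25-14=61; pred: 14+14-5=23
Step 2: prey: 61+30-28=63; pred: 23+28-9=42
Step 3: prey: 63+31-52=42; pred: 42+52-16=78
Step 4: prey: 42+21-65=0; pred: 78+65-31=112
Step 5: prey: 0+0-0=0; pred: 112+0-44=68
Step 6: prey: 0+0-0=0; pred: 68+0-27=41
Step 7: prey: 0+0-0=0; pred: 41+0-16=25
Step 8: prey: 0+0-0=0; pred: 25+0-10=15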